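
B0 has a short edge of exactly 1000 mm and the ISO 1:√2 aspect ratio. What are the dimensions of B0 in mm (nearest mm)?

Short side = 1000 mm; long side = 1000√2 ≈ 1414.2 mm.

1000 × 1414 mm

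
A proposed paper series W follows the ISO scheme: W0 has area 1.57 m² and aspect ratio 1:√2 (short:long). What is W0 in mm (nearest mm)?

1054 × 1490 mm

Let the short side be w mm. Then w · w√2 = 1.57 m² = 1,570,000 mm².
w² = 1,570,000/√2, so w ≈ 1053.6 mm; long side = w√2 ≈ 1490.1 mm.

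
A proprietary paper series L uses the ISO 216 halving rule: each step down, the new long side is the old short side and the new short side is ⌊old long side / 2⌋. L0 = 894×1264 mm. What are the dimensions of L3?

316 × 447 mm

L1: ⌊1264/2⌋ × 894 = 632 × 894 mm
L2: ⌊894/2⌋ × 632 = 447 × 632 mm
L3: ⌊632/2⌋ × 447 = 316 × 447 mm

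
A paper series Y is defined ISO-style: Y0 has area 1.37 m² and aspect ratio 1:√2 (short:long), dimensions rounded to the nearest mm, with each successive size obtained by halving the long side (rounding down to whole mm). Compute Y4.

Let Y0's short side be w mm. w · w√2 = 1.37 m² = 1,370,000 mm², so w ≈ 984.2 mm and w√2 ≈ 1391.9 mm → Y0 = 984 × 1392 mm.
Y1: ⌊1392/2⌋ × 984 = 696 × 984 mm
Y2: ⌊984/2⌋ × 696 = 492 × 696 mm
Y3: ⌊696/2⌋ × 492 = 348 × 492 mm
Y4: ⌊492/2⌋ × 348 = 246 × 348 mm

246 × 348 mm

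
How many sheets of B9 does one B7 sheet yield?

Each ISO step halves the sheet: 1 × B7 → 2 × B8 → 4 × B9
From B7 to B9 is 2 halving steps: 2^2 = 4.

4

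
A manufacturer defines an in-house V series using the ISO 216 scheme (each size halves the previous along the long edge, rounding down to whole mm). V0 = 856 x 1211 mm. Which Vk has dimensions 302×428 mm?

V3

V0: 856 × 1211 mm
V1: 605 × 856 mm
V2: 428 × 605 mm
V3: 302 × 428 mm
V4: 214 × 302 mm
→ matches V3.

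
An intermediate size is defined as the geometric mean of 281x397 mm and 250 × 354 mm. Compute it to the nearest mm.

265 × 375 mm

Short side: √(281 · 250) = √70250 ≈ 265.0 → 265 mm
Long side: √(397 · 354) = √140538 ≈ 374.9 → 375 mm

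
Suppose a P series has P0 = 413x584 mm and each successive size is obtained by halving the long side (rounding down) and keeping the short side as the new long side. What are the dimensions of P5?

P1: ⌊584/2⌋ × 413 = 292 × 413 mm
P2: ⌊413/2⌋ × 292 = 206 × 292 mm
P3: ⌊292/2⌋ × 206 = 146 × 206 mm
P4: ⌊206/2⌋ × 146 = 103 × 146 mm
P5: ⌊146/2⌋ × 103 = 73 × 103 mm

73 × 103 mm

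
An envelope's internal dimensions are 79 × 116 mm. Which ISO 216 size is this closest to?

Aspect ratio 116/79 ≈ 1.468 (ISO target is √2 ≈ 1.414).
In the C-series (envelope sizes, between A and B): C7 = 81 × 114 mm.
Off by 4 mm total — nearest standard size.

C7 (81 × 114 mm)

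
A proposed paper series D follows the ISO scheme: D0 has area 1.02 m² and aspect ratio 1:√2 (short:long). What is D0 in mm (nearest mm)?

849 × 1201 mm

Let the short side be w mm. Then w · w√2 = 1.02 m² = 1,020,000 mm².
w² = 1,020,000/√2, so w ≈ 849.3 mm; long side = w√2 ≈ 1201.0 mm.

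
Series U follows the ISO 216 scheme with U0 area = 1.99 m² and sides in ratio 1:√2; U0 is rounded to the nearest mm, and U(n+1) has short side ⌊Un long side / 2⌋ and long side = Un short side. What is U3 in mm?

419 × 593 mm

Let U0's short side be w mm. w · w√2 = 1.99 m² = 1,990,000 mm², so w ≈ 1186.2 mm and w√2 ≈ 1677.6 mm → U0 = 1186 × 1678 mm.
U1: ⌊1678/2⌋ × 1186 = 839 × 1186 mm
U2: ⌊1186/2⌋ × 839 = 593 × 839 mm
U3: ⌊839/2⌋ × 593 = 419 × 593 mm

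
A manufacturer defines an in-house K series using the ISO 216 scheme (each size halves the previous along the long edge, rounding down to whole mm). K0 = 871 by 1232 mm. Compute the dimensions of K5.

154 × 217 mm

K1 = 616 × 871 mm (from K0 by 1 halving).
K2: ⌊871/2⌋ × 616 = 435 × 616 mm
K3: ⌊616/2⌋ × 435 = 308 × 435 mm
K4: ⌊435/2⌋ × 308 = 217 × 308 mm
K5: ⌊308/2⌋ × 217 = 154 × 217 mm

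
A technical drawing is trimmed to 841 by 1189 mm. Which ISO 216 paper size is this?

A0 (841 × 1189 mm)

Aspect ratio 1189/841 ≈ 1.414 — close to the ISO √2 ≈ 1.414.
In the A-series (A0 area = 1 m²): A0 = 841 × 1189 mm.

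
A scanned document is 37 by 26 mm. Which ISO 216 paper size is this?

Aspect ratio 37/26 ≈ 1.423 — close to the ISO √2 ≈ 1.414.
In the A-series (A0 area = 1 m²): A10 = 26 × 37 mm.

A10 (26 × 37 mm)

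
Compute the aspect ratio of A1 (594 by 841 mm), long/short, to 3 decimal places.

841 / 594 = 1.416
ISO 216 targets √2 ≈ 1.414; the +0.002 deviation is from mm rounding.

1.416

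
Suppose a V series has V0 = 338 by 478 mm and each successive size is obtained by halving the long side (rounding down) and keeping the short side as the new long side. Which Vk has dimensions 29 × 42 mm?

V7

V0: 338 × 478 mm
V1: 239 × 338 mm
V2: 169 × 239 mm
V3: 119 × 169 mm
V4: 84 × 119 mm
V5: 59 × 84 mm
V6: 42 × 59 mm
V7: 29 × 42 mm
V8: 21 × 29 mm
→ matches V7.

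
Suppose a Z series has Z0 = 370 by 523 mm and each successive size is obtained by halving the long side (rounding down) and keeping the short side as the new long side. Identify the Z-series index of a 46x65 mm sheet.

Z6

Z0: 370 × 523 mm
Z1: 261 × 370 mm
Z2: 185 × 261 mm
Z3: 130 × 185 mm
Z4: 92 × 130 mm
Z5: 65 × 92 mm
Z6: 46 × 65 mm
Z7: 32 × 46 mm
→ matches Z6.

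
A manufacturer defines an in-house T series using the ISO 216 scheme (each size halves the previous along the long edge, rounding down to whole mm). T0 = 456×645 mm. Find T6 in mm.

57 × 80 mm

T1: ⌊645/2⌋ × 456 = 322 × 456 mm
T2: ⌊456/2⌋ × 322 = 228 × 322 mm
T3: ⌊322/2⌋ × 228 = 161 × 228 mm
T4: ⌊228/2⌋ × 161 = 114 × 161 mm
T5: ⌊161/2⌋ × 114 = 80 × 114 mm
T6: ⌊114/2⌋ × 80 = 57 × 80 mm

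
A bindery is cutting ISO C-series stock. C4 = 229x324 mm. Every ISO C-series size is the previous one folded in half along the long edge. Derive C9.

40 × 57 mm

C5: ⌊324/2⌋ × 229 = 162 × 229 mm
C6: ⌊229/2⌋ × 162 = 114 × 162 mm
C7: ⌊162/2⌋ × 114 = 81 × 114 mm
C8: ⌊114/2⌋ × 81 = 57 × 81 mm
C9: ⌊81/2⌋ × 57 = 40 × 57 mm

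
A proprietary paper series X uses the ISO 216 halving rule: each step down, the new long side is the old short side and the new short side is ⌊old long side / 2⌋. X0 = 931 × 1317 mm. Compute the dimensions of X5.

X1 = 658 × 931 mm (from X0 by 1 halving).
X2: ⌊931/2⌋ × 658 = 465 × 658 mm
X3: ⌊658/2⌋ × 465 = 329 × 465 mm
X4: ⌊465/2⌋ × 329 = 232 × 329 mm
X5: ⌊329/2⌋ × 232 = 164 × 232 mm

164 × 232 mm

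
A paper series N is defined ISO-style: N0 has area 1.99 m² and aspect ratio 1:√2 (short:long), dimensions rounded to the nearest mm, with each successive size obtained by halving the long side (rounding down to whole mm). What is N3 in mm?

419 × 593 mm

Let N0's short side be w mm. w · w√2 = 1.99 m² = 1,990,000 mm², so w ≈ 1186.2 mm and w√2 ≈ 1677.6 mm → N0 = 1186 × 1678 mm.
N1: ⌊1678/2⌋ × 1186 = 839 × 1186 mm
N2: ⌊1186/2⌋ × 839 = 593 × 839 mm
N3: ⌊839/2⌋ × 593 = 419 × 593 mm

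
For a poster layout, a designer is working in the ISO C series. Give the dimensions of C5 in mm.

C0 = 917 × 1297 mm (C0 is the geometric mean of A0 and B0, aspect 1:√2).
C1: ⌊1297/2⌋ × 917 = 648 × 917 mm
C2: ⌊917/2⌋ × 648 = 458 × 648 mm
C3: ⌊648/2⌋ × 458 = 324 × 458 mm
C4: ⌊458/2⌋ × 324 = 229 × 324 mm
C5: ⌊324/2⌋ × 229 = 162 × 229 mm

162 × 229 mm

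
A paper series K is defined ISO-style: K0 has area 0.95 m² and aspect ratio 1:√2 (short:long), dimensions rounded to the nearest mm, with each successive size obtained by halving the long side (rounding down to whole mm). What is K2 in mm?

Let K0's short side be w mm. w · w√2 = 0.95 m² = 950,000 mm², so w ≈ 819.6 mm and w√2 ≈ 1159.1 mm → K0 = 820 × 1159 mm.
K1: ⌊1159/2⌋ × 820 = 579 × 820 mm
K2: ⌊820/2⌋ × 579 = 410 × 579 mm

410 × 579 mm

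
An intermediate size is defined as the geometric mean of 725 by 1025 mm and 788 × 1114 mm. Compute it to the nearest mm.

756 × 1069 mm

Short side: √(725 · 788) = √571300 ≈ 755.8 → 756 mm
Long side: √(1025 · 1114) = √1141850 ≈ 1068.6 → 1069 mm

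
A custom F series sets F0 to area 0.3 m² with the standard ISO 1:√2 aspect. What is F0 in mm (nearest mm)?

461 × 651 mm

Let the short side be w mm. Then w · w√2 = 0.3 m² = 300,000 mm².
w² = 300,000/√2, so w ≈ 460.6 mm; long side = w√2 ≈ 651.4 mm.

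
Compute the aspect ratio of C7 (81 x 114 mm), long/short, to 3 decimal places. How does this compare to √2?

1.407

114 / 81 = 1.407
ISO 216 targets √2 ≈ 1.414; the -0.007 deviation is from mm rounding.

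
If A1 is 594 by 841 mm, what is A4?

210 × 297 mm

A2: ⌊841/2⌋ × 594 = 420 × 594 mm
A3: ⌊594/2⌋ × 420 = 297 × 420 mm
A4: ⌊420/2⌋ × 297 = 210 × 297 mm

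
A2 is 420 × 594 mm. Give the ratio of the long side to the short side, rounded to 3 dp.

594 / 420 = 1.414
Matches √2 ≈ 1.414 — the ISO 216 defining ratio.

1.414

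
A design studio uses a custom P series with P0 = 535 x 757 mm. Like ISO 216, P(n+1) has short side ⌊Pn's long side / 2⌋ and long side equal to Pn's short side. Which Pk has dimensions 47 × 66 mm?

P0: 535 × 757 mm
P1: 378 × 535 mm
P2: 267 × 378 mm
P3: 189 × 267 mm
P4: 133 × 189 mm
P5: 94 × 133 mm
P6: 66 × 94 mm
P7: 47 × 66 mm
P8: 33 × 47 mm
→ matches P7.

P7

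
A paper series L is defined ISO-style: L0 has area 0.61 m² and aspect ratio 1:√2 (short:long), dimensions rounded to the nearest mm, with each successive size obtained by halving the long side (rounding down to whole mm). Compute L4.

Let L0's short side be w mm. w · w√2 = 0.61 m² = 610,000 mm², so w ≈ 656.8 mm and w√2 ≈ 928.8 mm → L0 = 657 × 929 mm.
L1: ⌊929/2⌋ × 657 = 464 × 657 mm
L2: ⌊657/2⌋ × 464 = 328 × 464 mm
L3: ⌊464/2⌋ × 328 = 232 × 328 mm
L4: ⌊328/2⌋ × 232 = 164 × 232 mm

164 × 232 mm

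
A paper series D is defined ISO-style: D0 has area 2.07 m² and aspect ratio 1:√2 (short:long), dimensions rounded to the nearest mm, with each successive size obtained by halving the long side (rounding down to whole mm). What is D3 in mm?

Let D0's short side be w mm. w · w√2 = 2.07 m² = 2,070,000 mm², so w ≈ 1209.8 mm and w√2 ≈ 1711.0 mm → D0 = 1210 × 1711 mm.
D1: ⌊1711/2⌋ × 1210 = 855 × 1210 mm
D2: ⌊1210/2⌋ × 855 = 605 × 855 mm
D3: ⌊855/2⌋ × 605 = 427 × 605 mm

427 × 605 mm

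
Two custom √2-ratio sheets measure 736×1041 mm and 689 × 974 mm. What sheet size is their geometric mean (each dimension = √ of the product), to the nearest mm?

Short side: √(736 · 689) = √507104 ≈ 712.1 → 712 mm
Long side: √(1041 · 974) = √1013934 ≈ 1006.9 → 1007 mm

712 × 1007 mm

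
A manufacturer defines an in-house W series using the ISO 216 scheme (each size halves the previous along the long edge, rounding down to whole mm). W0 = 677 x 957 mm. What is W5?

W1: ⌊957/2⌋ × 677 = 478 × 677 mm
W2: ⌊677/2⌋ × 478 = 338 × 478 mm
W3: ⌊478/2⌋ × 338 = 239 × 338 mm
W4: ⌊338/2⌋ × 239 = 169 × 239 mm
W5: ⌊239/2⌋ × 169 = 119 × 169 mm

119 × 169 mm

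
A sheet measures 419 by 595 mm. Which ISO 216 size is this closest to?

A2 (420 × 594 mm)

Aspect ratio 595/419 ≈ 1.420 — close to the ISO √2 ≈ 1.414.
In the A-series (A0 area = 1 m²): A2 = 420 × 594 mm.
Off by 2 mm total — nearest standard size.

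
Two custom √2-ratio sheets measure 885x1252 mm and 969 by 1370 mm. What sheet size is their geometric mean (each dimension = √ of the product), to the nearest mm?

926 × 1310 mm

Short side: √(885 · 969) = √857565 ≈ 926.0 → 926 mm
Long side: √(1252 · 1370) = √1715240 ≈ 1309.7 → 1310 mm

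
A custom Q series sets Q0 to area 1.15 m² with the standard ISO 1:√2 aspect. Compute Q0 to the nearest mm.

Let the short side be w mm. Then w · w√2 = 1.15 m² = 1,150,000 mm².
w² = 1,150,000/√2, so w ≈ 901.8 mm; long side = w√2 ≈ 1275.3 mm.

902 × 1275 mm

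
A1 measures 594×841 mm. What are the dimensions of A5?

148 × 210 mm

A2: ⌊841/2⌋ × 594 = 420 × 594 mm
A3: ⌊594/2⌋ × 420 = 297 × 420 mm
A4: ⌊420/2⌋ × 297 = 210 × 297 mm
A5: ⌊297/2⌋ × 210 = 148 × 210 mm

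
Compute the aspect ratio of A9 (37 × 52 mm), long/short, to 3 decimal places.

1.405

52 / 37 = 1.405
ISO 216 targets √2 ≈ 1.414; the -0.009 deviation is from mm rounding.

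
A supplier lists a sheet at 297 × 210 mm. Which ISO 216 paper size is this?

A4 (210 × 297 mm)

Aspect ratio 297/210 ≈ 1.414 — close to the ISO √2 ≈ 1.414.
In the A-series (A0 area = 1 m²): A4 = 210 × 297 mm.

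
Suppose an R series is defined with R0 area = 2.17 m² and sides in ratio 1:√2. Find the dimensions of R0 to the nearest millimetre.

Let the short side be w mm. Then w · w√2 = 2.17 m² = 2,170,000 mm².
w² = 2,170,000/√2, so w ≈ 1238.7 mm; long side = w√2 ≈ 1751.8 mm.

1239 × 1752 mm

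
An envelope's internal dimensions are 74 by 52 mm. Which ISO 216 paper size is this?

A8 (52 × 74 mm)

Aspect ratio 74/52 ≈ 1.423 — close to the ISO √2 ≈ 1.414.
In the A-series (A0 area = 1 m²): A8 = 52 × 74 mm.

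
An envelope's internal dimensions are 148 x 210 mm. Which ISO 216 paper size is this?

Aspect ratio 210/148 ≈ 1.419 — close to the ISO √2 ≈ 1.414.
In the A-series (A0 area = 1 m²): A5 = 148 × 210 mm.

A5 (148 × 210 mm)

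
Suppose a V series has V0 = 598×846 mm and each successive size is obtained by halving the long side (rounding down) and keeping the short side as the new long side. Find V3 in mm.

211 × 299 mm

V1: ⌊846/2⌋ × 598 = 423 × 598 mm
V2: ⌊598/2⌋ × 423 = 299 × 423 mm
V3: ⌊423/2⌋ × 299 = 211 × 299 mm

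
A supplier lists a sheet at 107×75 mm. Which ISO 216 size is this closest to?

Aspect ratio 107/75 ≈ 1.427 — close to the ISO √2 ≈ 1.414.
In the A-series (A0 area = 1 m²): A7 = 74 × 105 mm.
Off by 3 mm total — nearest standard size.

A7 (74 × 105 mm)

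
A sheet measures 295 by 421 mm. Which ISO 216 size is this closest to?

Aspect ratio 421/295 ≈ 1.427 — close to the ISO √2 ≈ 1.414.
In the A-series (A0 area = 1 m²): A3 = 297 × 420 mm.
Off by 3 mm total — nearest standard size.

A3 (297 × 420 mm)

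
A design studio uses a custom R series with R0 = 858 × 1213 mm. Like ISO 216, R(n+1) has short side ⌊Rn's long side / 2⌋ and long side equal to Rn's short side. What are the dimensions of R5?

151 × 214 mm

R1: ⌊1213/2⌋ × 858 = 606 × 858 mm
R2: ⌊858/2⌋ × 606 = 429 × 606 mm
R3: ⌊606/2⌋ × 429 = 303 × 429 mm
R4: ⌊429/2⌋ × 303 = 214 × 303 mm
R5: ⌊303/2⌋ × 214 = 151 × 214 mm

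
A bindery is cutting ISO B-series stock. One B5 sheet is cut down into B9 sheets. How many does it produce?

16

B5 = 176 × 250 mm; B9 = 44 × 62 mm.
Each halving step doubles the count; 4 steps from B5 to B9.
2^4 = 16.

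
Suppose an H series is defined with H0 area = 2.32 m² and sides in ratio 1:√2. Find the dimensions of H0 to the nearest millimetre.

Let the short side be w mm. Then w · w√2 = 2.32 m² = 2,320,000 mm².
w² = 2,320,000/√2, so w ≈ 1280.8 mm; long side = w√2 ≈ 1811.3 mm.

1281 × 1811 mm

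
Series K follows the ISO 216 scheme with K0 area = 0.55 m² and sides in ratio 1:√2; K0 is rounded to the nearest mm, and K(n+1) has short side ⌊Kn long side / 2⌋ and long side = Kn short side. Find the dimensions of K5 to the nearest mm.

Let K0's short side be w mm. w · w√2 = 0.55 m² = 550,000 mm², so w ≈ 623.6 mm and w√2 ≈ 881.9 mm → K0 = 624 × 882 mm.
K1: ⌊882/2⌋ × 624 = 441 × 624 mm
K2: ⌊624/2⌋ × 441 = 312 × 441 mm
K3: ⌊441/2⌋ × 312 = 220 × 312 mm
K4: ⌊312/2⌋ × 220 = 156 × 220 mm
K5: ⌊220/2⌋ × 156 = 110 × 156 mm

110 × 156 mm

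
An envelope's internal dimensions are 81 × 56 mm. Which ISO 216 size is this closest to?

Aspect ratio 81/56 ≈ 1.446 (ISO target is √2 ≈ 1.414).
In the C-series (envelope sizes, between A and B): C8 = 57 × 81 mm.
Off by 1 mm total — nearest standard size.

C8 (57 × 81 mm)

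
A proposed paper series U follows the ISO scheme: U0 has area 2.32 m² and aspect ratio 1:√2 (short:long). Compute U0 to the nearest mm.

1281 × 1811 mm

Let the short side be w mm. Then w · w√2 = 2.32 m² = 2,320,000 mm².
w² = 2,320,000/√2, so w ≈ 1280.8 mm; long side = w√2 ≈ 1811.3 mm.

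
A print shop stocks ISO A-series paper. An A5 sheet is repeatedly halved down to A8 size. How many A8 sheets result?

A5 = 148 × 210 mm; A8 = 52 × 74 mm.
Each halving step doubles the count; 3 steps from A5 to A8.
2^3 = 8.

8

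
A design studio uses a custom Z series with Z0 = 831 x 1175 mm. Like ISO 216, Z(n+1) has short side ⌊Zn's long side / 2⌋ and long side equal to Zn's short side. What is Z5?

Z1: ⌊1175/2⌋ × 831 = 587 × 831 mm
Z2: ⌊831/2⌋ × 587 = 415 × 587 mm
Z3: ⌊587/2⌋ × 415 = 293 × 415 mm
Z4: ⌊415/2⌋ × 293 = 207 × 293 mm
Z5: ⌊293/2⌋ × 207 = 146 × 207 mm

146 × 207 mm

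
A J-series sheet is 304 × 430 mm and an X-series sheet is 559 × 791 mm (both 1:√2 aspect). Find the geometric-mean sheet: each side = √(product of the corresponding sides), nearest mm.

Short side: √(304 · 559) = √169936 ≈ 412.2 → 412 mm
Long side: √(430 · 791) = √340130 ≈ 583.2 → 583 mm

412 × 583 mm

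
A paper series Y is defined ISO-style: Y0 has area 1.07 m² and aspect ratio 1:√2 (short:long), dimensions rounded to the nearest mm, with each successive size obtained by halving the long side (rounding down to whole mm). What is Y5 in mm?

Let Y0's short side be w mm. w · w√2 = 1.07 m² = 1,070,000 mm², so w ≈ 869.8 mm and w√2 ≈ 1230.1 mm → Y0 = 870 × 1230 mm.
Y1: ⌊1230/2⌋ × 870 = 615 × 870 mm
Y2: ⌊870/2⌋ × 615 = 435 × 615 mm
Y3: ⌊615/2⌋ × 435 = 307 × 435 mm
Y4: ⌊435/2⌋ × 307 = 217 × 307 mm
Y5: ⌊307/2⌋ × 217 = 153 × 217 mm

153 × 217 mm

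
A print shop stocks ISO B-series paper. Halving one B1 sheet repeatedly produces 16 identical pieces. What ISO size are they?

B5

16 = 2^4, so 4 halving steps.
B1 → B2 → … → B5 after 4 steps.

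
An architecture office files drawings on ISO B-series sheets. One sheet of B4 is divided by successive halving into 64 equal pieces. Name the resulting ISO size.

B10

64 = 2^6, so 6 halving steps.
B4 → B5 → … → B10 after 6 steps.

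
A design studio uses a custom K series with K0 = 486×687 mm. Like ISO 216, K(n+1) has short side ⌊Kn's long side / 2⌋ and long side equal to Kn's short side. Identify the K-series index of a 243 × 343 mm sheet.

K0: 486 × 687 mm
K1: 343 × 486 mm
K2: 243 × 343 mm
K3: 171 × 243 mm
→ matches K2.

K2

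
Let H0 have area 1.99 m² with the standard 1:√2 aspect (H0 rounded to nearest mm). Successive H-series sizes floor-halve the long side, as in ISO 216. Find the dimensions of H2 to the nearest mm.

Let H0's short side be w mm. w · w√2 = 1.99 m² = 1,990,000 mm², so w ≈ 1186.2 mm and w√2 ≈ 1677.6 mm → H0 = 1186 × 1678 mm.
H1: ⌊1678/2⌋ × 1186 = 839 × 1186 mm
H2: ⌊1186/2⌋ × 839 = 593 × 839 mm

593 × 839 mm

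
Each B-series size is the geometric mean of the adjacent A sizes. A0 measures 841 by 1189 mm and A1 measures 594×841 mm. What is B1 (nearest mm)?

707 × 1000 mm

Short side: √(841 · 594) = √499554 ≈ 706.8 → 707 mm
Long side: √(1189 · 841) = √999949 ≈ 1000.0 → 1000 mm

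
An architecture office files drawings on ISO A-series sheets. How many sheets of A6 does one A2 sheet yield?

16

A2 = 420 × 594 mm; A6 = 105 × 148 mm.
Each halving step doubles the count; 4 steps from A2 to A6.
2^4 = 16.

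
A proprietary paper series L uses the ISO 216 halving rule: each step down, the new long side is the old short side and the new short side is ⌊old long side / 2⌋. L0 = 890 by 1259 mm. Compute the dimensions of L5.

L1 = 629 × 890 mm (from L0 by 1 halving).
L2: ⌊890/2⌋ × 629 = 445 × 629 mm
L3: ⌊629/2⌋ × 445 = 314 × 445 mm
L4: ⌊445/2⌋ × 314 = 222 × 314 mm
L5: ⌊314/2⌋ × 222 = 157 × 222 mm

157 × 222 mm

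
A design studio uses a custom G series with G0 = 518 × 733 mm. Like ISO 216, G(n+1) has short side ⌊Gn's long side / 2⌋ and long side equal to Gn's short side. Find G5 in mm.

91 × 129 mm

G1: ⌊733/2⌋ × 518 = 366 × 518 mm
G2: ⌊518/2⌋ × 366 = 259 × 366 mm
G3: ⌊366/2⌋ × 259 = 183 × 259 mm
G4: ⌊259/2⌋ × 183 = 129 × 183 mm
G5: ⌊183/2⌋ × 129 = 91 × 129 mm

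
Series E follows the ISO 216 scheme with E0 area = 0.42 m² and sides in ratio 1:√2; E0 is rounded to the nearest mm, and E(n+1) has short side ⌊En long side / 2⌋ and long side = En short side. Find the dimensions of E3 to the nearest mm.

Let E0's short side be w mm. w · w√2 = 0.42 m² = 420,000 mm², so w ≈ 545.0 mm and w√2 ≈ 770.7 mm → E0 = 545 × 771 mm.
E1: ⌊771/2⌋ × 545 = 385 × 545 mm
E2: ⌊545/2⌋ × 385 = 272 × 385 mm
E3: ⌊385/2⌋ × 272 = 192 × 272 mm

192 × 272 mm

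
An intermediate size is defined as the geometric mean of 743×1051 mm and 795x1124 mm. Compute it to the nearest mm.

Short side: √(743 · 795) = √590685 ≈ 768.6 → 769 mm
Long side: √(1051 · 1124) = √1181324 ≈ 1086.9 → 1087 mm

769 × 1087 mm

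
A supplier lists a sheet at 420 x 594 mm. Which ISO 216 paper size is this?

Aspect ratio 594/420 ≈ 1.414 — close to the ISO √2 ≈ 1.414.
In the A-series (A0 area = 1 m²): A2 = 420 × 594 mm.

A2 (420 × 594 mm)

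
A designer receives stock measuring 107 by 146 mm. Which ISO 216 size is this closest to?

A6 (105 × 148 mm)

Aspect ratio 146/107 ≈ 1.364 (ISO target is √2 ≈ 1.414).
In the A-series (A0 area = 1 m²): A6 = 105 × 148 mm.
Off by 4 mm total — nearest standard size.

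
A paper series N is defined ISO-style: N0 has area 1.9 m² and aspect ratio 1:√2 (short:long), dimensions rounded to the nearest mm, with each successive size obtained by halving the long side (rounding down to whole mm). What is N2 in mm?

Let N0's short side be w mm. w · w√2 = 1.9 m² = 1,900,000 mm², so w ≈ 1159.1 mm and w√2 ≈ 1639.2 mm → N0 = 1159 × 1639 mm.
N1: ⌊1639/2⌋ × 1159 = 819 × 1159 mm
N2: ⌊1159/2⌋ × 819 = 579 × 819 mm

579 × 819 mm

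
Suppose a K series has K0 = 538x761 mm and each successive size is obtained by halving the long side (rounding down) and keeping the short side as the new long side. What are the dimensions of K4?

134 × 190 mm

K1: ⌊761/2⌋ × 538 = 380 × 538 mm
K2: ⌊538/2⌋ × 380 = 269 × 380 mm
K3: ⌊380/2⌋ × 269 = 190 × 269 mm
K4: ⌊269/2⌋ × 190 = 134 × 190 mm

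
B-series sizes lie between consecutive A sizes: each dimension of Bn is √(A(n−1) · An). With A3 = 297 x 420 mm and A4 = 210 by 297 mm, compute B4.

Short side: √(297 · 210) = √62370 ≈ 249.7 → 250 mm
Long side: √(420 · 297) = √124740 ≈ 353.2 → 353 mm

250 × 353 mm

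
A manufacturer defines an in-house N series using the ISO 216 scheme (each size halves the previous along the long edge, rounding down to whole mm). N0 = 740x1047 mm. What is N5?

N1: ⌊1047/2⌋ × 740 = 523 × 740 mm
N2: ⌊740/2⌋ × 523 = 370 × 523 mm
N3: ⌊523/2⌋ × 370 = 261 × 370 mm
N4: ⌊370/2⌋ × 261 = 185 × 261 mm
N5: ⌊261/2⌋ × 185 = 130 × 185 mm

130 × 185 mm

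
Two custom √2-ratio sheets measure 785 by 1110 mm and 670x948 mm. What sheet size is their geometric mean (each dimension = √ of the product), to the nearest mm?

725 × 1026 mm

Short side: √(785 · 670) = √525950 ≈ 725.2 → 725 mm
Long side: √(1110 · 948) = √1052280 ≈ 1025.8 → 1026 mm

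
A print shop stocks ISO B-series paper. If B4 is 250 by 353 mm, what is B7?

88 × 125 mm

B5: ⌊353/2⌋ × 250 = 176 × 250 mm
B6: ⌊250/2⌋ × 176 = 125 × 176 mm
B7: ⌊176/2⌋ × 125 = 88 × 125 mm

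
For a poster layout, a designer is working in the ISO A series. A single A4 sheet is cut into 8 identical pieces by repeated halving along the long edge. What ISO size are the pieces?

8 = 2^3, so 3 halving steps.
A4 → A5 → … → A7 after 3 steps.

A7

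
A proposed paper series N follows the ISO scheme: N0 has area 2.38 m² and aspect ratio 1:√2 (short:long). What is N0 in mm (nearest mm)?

Let the short side be w mm. Then w · w√2 = 2.38 m² = 2,380,000 mm².
w² = 2,380,000/√2, so w ≈ 1297.3 mm; long side = w√2 ≈ 1834.6 mm.

1297 × 1835 mm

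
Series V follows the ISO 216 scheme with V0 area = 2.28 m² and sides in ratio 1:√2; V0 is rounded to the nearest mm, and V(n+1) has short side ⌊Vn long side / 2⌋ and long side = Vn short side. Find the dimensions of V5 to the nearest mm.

Let V0's short side be w mm. w · w√2 = 2.28 m² = 2,280,000 mm², so w ≈ 1269.7 mm and w√2 ≈ 1795.7 mm → V0 = 1270 × 1796 mm.
V1: ⌊1796/2⌋ × 1270 = 898 × 1270 mm
V2: ⌊1270/2⌋ × 898 = 635 × 898 mm
V3: ⌊898/2⌋ × 635 = 449 × 635 mm
V4: ⌊635/2⌋ × 449 = 317 × 449 mm
V5: ⌊449/2⌋ × 317 = 224 × 317 mm

224 × 317 mm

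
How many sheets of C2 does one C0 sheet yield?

4

Each ISO step halves the sheet: 1 × C0 → 2 × C1 → 4 × C2
From C0 to C2 is 2 halving steps: 2^2 = 4.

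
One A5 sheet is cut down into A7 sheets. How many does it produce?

Each ISO step halves the sheet: 1 × A5 → 2 × A6 → 4 × A7
From A5 to A7 is 2 halving steps: 2^2 = 4.

4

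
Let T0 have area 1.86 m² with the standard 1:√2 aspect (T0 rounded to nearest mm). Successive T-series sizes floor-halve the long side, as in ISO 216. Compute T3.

405 × 573 mm

Let T0's short side be w mm. w · w√2 = 1.86 m² = 1,860,000 mm², so w ≈ 1146.8 mm and w√2 ≈ 1621.9 mm → T0 = 1147 × 1622 mm.
T1: ⌊1622/2⌋ × 1147 = 811 × 1147 mm
T2: ⌊1147/2⌋ × 811 = 573 × 811 mm
T3: ⌊811/2⌋ × 573 = 405 × 573 mm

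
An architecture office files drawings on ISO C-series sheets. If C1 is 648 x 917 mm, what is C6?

114 × 162 mm

C2: ⌊917/2⌋ × 648 = 458 × 648 mm
C3: ⌊648/2⌋ × 458 = 324 × 458 mm
C4: ⌊458/2⌋ × 324 = 229 × 324 mm
C5: ⌊324/2⌋ × 229 = 162 × 229 mm
C6: ⌊229/2⌋ × 162 = 114 × 162 mm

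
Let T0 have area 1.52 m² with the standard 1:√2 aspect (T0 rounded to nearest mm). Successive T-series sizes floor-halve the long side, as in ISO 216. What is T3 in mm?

366 × 518 mm

Let T0's short side be w mm. w · w√2 = 1.52 m² = 1,520,000 mm², so w ≈ 1036.7 mm and w√2 ≈ 1466.2 mm → T0 = 1037 × 1466 mm.
T1: ⌊1466/2⌋ × 1037 = 733 × 1037 mm
T2: ⌊1037/2⌋ × 733 = 518 × 733 mm
T3: ⌊733/2⌋ × 518 = 366 × 518 mm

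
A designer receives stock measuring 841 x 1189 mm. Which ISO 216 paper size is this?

Aspect ratio 1189/841 ≈ 1.414 — close to the ISO √2 ≈ 1.414.
In the A-series (A0 area = 1 m²): A0 = 841 × 1189 mm.

A0 (841 × 1189 mm)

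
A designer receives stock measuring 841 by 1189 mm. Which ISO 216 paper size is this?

Aspect ratio 1189/841 ≈ 1.414 — close to the ISO √2 ≈ 1.414.
In the A-series (A0 area = 1 m²): A0 = 841 × 1189 mm.

A0 (841 × 1189 mm)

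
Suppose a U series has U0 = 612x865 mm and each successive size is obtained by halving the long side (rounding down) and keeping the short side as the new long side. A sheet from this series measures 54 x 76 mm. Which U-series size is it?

U7

U0: 612 × 865 mm
U1: 432 × 612 mm
U2: 306 × 432 mm
U3: 216 × 306 mm
U4: 153 × 216 mm
U5: 108 × 153 mm
U6: 76 × 108 mm
U7: 54 × 76 mm
U8: 38 × 54 mm
→ matches U7.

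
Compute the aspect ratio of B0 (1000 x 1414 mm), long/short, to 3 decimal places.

1.414

1414 / 1000 = 1.414
Matches √2 ≈ 1.414 — the ISO 216 defining ratio.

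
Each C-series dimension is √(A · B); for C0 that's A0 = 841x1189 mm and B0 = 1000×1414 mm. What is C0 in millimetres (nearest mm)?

917 × 1297 mm

Short: √(841 · 1000) = √841000 ≈ 917.1 mm.
Long: √(1189 · 1414) = √1681246 ≈ 1296.6 mm.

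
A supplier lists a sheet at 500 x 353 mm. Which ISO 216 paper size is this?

Aspect ratio 500/353 ≈ 1.416 — close to the ISO √2 ≈ 1.414.
In the B-series (B0 = 1000 × 1414 mm): B3 = 353 × 500 mm.

B3 (353 × 500 mm)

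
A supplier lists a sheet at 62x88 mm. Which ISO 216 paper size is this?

B8 (62 × 88 mm)

Aspect ratio 88/62 ≈ 1.419 — close to the ISO √2 ≈ 1.414.
In the B-series (B0 = 1000 × 1414 mm): B8 = 62 × 88 mm.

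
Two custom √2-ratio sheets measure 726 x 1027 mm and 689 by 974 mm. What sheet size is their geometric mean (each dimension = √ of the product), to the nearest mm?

707 × 1000 mm

Short side: √(726 · 689) = √500214 ≈ 707.3 → 707 mm
Long side: √(1027 · 974) = √1000298 ≈ 1000.1 → 1000 mm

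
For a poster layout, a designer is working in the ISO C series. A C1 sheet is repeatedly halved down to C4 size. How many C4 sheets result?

Each ISO step halves the sheet: 1 × C1 → 2 × C2 → 4 × C3 → 8 × C4
From C1 to C4 is 3 halving steps: 2^3 = 8.

8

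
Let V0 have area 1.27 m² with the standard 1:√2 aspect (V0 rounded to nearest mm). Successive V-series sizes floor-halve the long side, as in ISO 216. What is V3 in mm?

Let V0's short side be w mm. w · w√2 = 1.27 m² = 1,270,000 mm², so w ≈ 947.6 mm and w√2 ≈ 1340.2 mm → V0 = 948 × 1340 mm.
V1: ⌊1340/2⌋ × 948 = 670 × 948 mm
V2: ⌊948/2⌋ × 670 = 474 × 670 mm
V3: ⌊670/2⌋ × 474 = 335 × 474 mm

335 × 474 mm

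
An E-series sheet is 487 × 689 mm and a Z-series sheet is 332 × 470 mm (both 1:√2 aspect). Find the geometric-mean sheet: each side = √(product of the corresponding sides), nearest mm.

402 × 569 mm

Short side: √(487 · 332) = √161684 ≈ 402.1 → 402 mm
Long side: √(689 · 470) = √323830 ≈ 569.1 → 569 mm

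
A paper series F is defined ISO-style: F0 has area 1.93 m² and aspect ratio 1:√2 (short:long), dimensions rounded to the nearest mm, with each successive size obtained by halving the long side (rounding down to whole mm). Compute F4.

292 × 413 mm

Let F0's short side be w mm. w · w√2 = 1.93 m² = 1,930,000 mm², so w ≈ 1168.2 mm and w√2 ≈ 1652.1 mm → F0 = 1168 × 1652 mm.
F1: ⌊1652/2⌋ × 1168 = 826 × 1168 mm
F2: ⌊1168/2⌋ × 826 = 584 × 826 mm
F3: ⌊826/2⌋ × 584 = 413 × 584 mm
F4: ⌊584/2⌋ × 413 = 292 × 413 mm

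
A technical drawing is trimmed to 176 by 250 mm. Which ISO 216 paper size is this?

B5 (176 × 250 mm)

Aspect ratio 250/176 ≈ 1.420 — close to the ISO √2 ≈ 1.414.
In the B-series (B0 = 1000 × 1414 mm): B5 = 176 × 250 mm.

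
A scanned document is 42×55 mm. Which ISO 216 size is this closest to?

C9 (40 × 57 mm)

Aspect ratio 55/42 ≈ 1.310 (ISO target is √2 ≈ 1.414).
In the C-series (envelope sizes, between A and B): C9 = 40 × 57 mm.
Off by 4 mm total — nearest standard size.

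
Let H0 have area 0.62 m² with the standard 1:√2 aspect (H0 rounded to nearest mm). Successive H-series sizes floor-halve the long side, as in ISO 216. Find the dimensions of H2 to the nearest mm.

331 × 468 mm

Let H0's short side be w mm. w · w√2 = 0.62 m² = 620,000 mm², so w ≈ 662.1 mm and w√2 ≈ 936.4 mm → H0 = 662 × 936 mm.
H1: ⌊936/2⌋ × 662 = 468 × 662 mm
H2: ⌊662/2⌋ × 468 = 331 × 468 mm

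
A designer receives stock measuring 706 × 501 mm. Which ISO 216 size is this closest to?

Aspect ratio 706/501 ≈ 1.409 — close to the ISO √2 ≈ 1.414.
In the B-series (B0 = 1000 × 1414 mm): B2 = 500 × 707 mm.
Off by 2 mm total — nearest standard size.

B2 (500 × 707 mm)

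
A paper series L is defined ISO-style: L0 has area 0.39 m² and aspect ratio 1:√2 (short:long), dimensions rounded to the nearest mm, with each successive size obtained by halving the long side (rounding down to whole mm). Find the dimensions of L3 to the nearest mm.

Let L0's short side be w mm. w · w√2 = 0.39 m² = 390,000 mm², so w ≈ 525.1 mm and w√2 ≈ 742.7 mm → L0 = 525 × 743 mm.
L1: ⌊743/2⌋ × 525 = 371 × 525 mm
L2: ⌊525/2⌋ × 371 = 262 × 371 mm
L3: ⌊371/2⌋ × 262 = 185 × 262 mm

185 × 262 mm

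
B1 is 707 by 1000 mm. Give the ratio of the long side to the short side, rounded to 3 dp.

1000 / 707 = 1.414
Matches √2 ≈ 1.414 — the ISO 216 defining ratio.

1.414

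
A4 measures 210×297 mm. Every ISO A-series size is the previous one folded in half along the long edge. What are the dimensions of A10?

26 × 37 mm

A5: ⌊297/2⌋ × 210 = 148 × 210 mm
A6: ⌊210/2⌋ × 148 = 105 × 148 mm
A7: ⌊148/2⌋ × 105 = 74 × 105 mm
A8: ⌊105/2⌋ × 74 = 52 × 74 mm
A9: ⌊74/2⌋ × 52 = 37 × 52 mm
A10: ⌊52/2⌋ × 37 = 26 × 37 mm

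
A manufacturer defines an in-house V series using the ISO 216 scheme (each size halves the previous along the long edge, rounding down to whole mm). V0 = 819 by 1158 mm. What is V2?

V1: ⌊1158/2⌋ × 819 = 579 × 819 mm
V2: ⌊819/2⌋ × 579 = 409 × 579 mm

409 × 579 mm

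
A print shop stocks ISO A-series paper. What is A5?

148 × 210 mm

A0 = 841 × 1189 mm (A0 has area 1 m², aspect 1:√2).
A1: ⌊1189/2⌋ × 841 = 594 × 841 mm
A2: ⌊841/2⌋ × 594 = 420 × 594 mm
A3: ⌊594/2⌋ × 420 = 297 × 420 mm
A4: ⌊420/2⌋ × 297 = 210 × 297 mm
A5: ⌊297/2⌋ × 210 = 148 × 210 mm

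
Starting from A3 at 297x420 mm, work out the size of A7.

A4: ⌊420/2⌋ × 297 = 210 × 297 mm
A5: ⌊297/2⌋ × 210 = 148 × 210 mm
A6: ⌊210/2⌋ × 148 = 105 × 148 mm
A7: ⌊148/2⌋ × 105 = 74 × 105 mm

74 × 105 mm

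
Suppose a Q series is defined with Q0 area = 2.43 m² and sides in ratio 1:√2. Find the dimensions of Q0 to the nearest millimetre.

Let the short side be w mm. Then w · w√2 = 2.43 m² = 2,430,000 mm².
w² = 2,430,000/√2, so w ≈ 1310.8 mm; long side = w√2 ≈ 1853.8 mm.

1311 × 1854 mm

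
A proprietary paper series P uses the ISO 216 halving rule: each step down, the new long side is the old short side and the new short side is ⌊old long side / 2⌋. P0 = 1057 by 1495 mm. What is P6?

P1: ⌊1495/2⌋ × 1057 = 747 × 1057 mm
P2: ⌊1057/2⌋ × 747 = 528 × 747 mm
P3: ⌊747/2⌋ × 528 = 373 × 528 mm
P4: ⌊528/2⌋ × 373 = 264 × 373 mm
P5: ⌊373/2⌋ × 264 = 186 × 264 mm
P6: ⌊264/2⌋ × 186 = 132 × 186 mm

132 × 186 mm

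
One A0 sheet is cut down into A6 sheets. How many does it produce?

Each ISO step halves the sheet: 1 × A0 → 2 × A1 → 4 × A2 → 8 × A3 → …
From A0 to A6 is 6 halving steps: 2^6 = 64.

64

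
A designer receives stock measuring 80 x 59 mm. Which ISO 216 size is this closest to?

C8 (57 × 81 mm)

Aspect ratio 80/59 ≈ 1.356 (ISO target is √2 ≈ 1.414).
In the C-series (envelope sizes, between A and B): C8 = 57 × 81 mm.
Off by 3 mm total — nearest standard size.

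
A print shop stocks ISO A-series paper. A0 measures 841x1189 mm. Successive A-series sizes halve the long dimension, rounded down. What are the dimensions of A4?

A1: ⌊1189/2⌋ × 841 = 594 × 841 mm
A2: ⌊841/2⌋ × 594 = 420 × 594 mm
A3: ⌊594/2⌋ × 420 = 297 × 420 mm
A4: ⌊420/2⌋ × 297 = 210 × 297 mm

210 × 297 mm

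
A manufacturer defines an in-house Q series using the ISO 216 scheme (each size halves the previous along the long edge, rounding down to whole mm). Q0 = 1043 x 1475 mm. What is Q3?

368 × 521 mm

Q1: ⌊1475/2⌋ × 1043 = 737 × 1043 mm
Q2: ⌊1043/2⌋ × 737 = 521 × 737 mm
Q3: ⌊737/2⌋ × 521 = 368 × 521 mm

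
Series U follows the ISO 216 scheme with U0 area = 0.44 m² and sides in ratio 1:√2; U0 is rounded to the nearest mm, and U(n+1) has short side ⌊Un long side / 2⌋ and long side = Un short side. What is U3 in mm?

Let U0's short side be w mm. w · w√2 = 0.44 m² = 440,000 mm², so w ≈ 557.8 mm and w√2 ≈ 788.8 mm → U0 = 558 × 789 mm.
U1: ⌊789/2⌋ × 558 = 394 × 558 mm
U2: ⌊558/2⌋ × 394 = 279 × 394 mm
U3: ⌊394/2⌋ × 279 = 197 × 279 mm

197 × 279 mm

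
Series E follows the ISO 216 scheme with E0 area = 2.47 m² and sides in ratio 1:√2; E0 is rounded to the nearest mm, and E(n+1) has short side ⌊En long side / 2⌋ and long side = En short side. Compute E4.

330 × 467 mm

Let E0's short side be w mm. w · w√2 = 2.47 m² = 2,470,000 mm², so w ≈ 1321.6 mm and w√2 ≈ 1869.0 mm → E0 = 1322 × 1869 mm.
E1: ⌊1869/2⌋ × 1322 = 934 × 1322 mm
E2: ⌊1322/2⌋ × 934 = 661 × 934 mm
E3: ⌊934/2⌋ × 661 = 467 × 661 mm
E4: ⌊661/2⌋ × 467 = 330 × 467 mm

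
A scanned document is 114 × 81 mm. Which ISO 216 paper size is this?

C7 (81 × 114 mm)

Aspect ratio 114/81 ≈ 1.407 — close to the ISO √2 ≈ 1.414.
In the C-series (envelope sizes, between A and B): C7 = 81 × 114 mm.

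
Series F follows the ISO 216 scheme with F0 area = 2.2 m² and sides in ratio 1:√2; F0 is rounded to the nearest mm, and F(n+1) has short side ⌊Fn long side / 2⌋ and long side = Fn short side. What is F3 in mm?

441 × 623 mm

Let F0's short side be w mm. w · w√2 = 2.2 m² = 2,200,000 mm², so w ≈ 1247.3 mm and w√2 ≈ 1763.9 mm → F0 = 1247 × 1764 mm.
F1: ⌊1764/2⌋ × 1247 = 882 × 1247 mm
F2: ⌊1247/2⌋ × 882 = 623 × 882 mm
F3: ⌊882/2⌋ × 623 = 441 × 623 mm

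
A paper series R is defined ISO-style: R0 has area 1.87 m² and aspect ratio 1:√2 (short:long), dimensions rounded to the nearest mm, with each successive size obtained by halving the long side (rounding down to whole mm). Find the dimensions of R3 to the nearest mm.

Let R0's short side be w mm. w · w√2 = 1.87 m² = 1,870,000 mm², so w ≈ 1149.9 mm and w√2 ≈ 1626.2 mm → R0 = 1150 × 1626 mm.
R1: ⌊1626/2⌋ × 1150 = 813 × 1150 mm
R2: ⌊1150/2⌋ × 813 = 575 × 813 mm
R3: ⌊813/2⌋ × 575 = 406 × 575 mm

406 × 575 mm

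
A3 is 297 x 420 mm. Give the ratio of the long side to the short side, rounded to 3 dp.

420 / 297 = 1.414
Matches √2 ≈ 1.414 — the ISO 216 defining ratio.

1.414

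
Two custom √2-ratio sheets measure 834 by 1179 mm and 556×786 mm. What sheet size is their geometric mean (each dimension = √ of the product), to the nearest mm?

681 × 963 mm

Short side: √(834 · 556) = √463704 ≈ 681.0 → 681 mm
Long side: √(1179 · 786) = √926694 ≈ 962.6 → 963 mm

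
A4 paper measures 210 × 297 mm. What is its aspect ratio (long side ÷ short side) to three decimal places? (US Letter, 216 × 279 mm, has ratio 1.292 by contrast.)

1.414

297 / 210 = 1.414
Matches √2 ≈ 1.414 — the ISO 216 defining ratio.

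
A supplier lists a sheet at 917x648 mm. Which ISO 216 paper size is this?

Aspect ratio 917/648 ≈ 1.415 — close to the ISO √2 ≈ 1.414.
In the C-series (envelope sizes, between A and B): C1 = 648 × 917 mm.

C1 (648 × 917 mm)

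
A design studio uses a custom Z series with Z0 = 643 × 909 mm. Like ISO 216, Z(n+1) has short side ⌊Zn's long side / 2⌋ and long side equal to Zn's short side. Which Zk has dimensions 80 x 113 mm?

Z6

Z0: 643 × 909 mm
Z1: 454 × 643 mm
Z2: 321 × 454 mm
Z3: 227 × 321 mm
Z4: 160 × 227 mm
Z5: 113 × 160 mm
Z6: 80 × 113 mm
Z7: 56 × 80 mm
→ matches Z6.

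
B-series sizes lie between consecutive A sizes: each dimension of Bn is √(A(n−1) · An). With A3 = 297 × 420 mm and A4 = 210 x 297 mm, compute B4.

Short side: √(297 · 210) = √62370 ≈ 249.7 → 250 mm
Long side: √(420 · 297) = √124740 ≈ 353.2 → 353 mm

250 × 353 mm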